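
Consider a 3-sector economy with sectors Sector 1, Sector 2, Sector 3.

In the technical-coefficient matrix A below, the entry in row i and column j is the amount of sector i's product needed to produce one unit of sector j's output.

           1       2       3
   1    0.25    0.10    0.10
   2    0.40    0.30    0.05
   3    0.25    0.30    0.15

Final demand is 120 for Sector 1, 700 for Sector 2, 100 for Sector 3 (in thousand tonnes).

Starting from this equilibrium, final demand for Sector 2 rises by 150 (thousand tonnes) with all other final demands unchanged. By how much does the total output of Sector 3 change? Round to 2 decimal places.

I − A =
  [   0.75    -0.10    -0.10]
  [  -0.40     0.70    -0.05]
  [  -0.25    -0.30     0.85]
Cofactors of I−A, C_ij = (−1)^(i+j)·(minor ij) (rows/columns in the sector order above):
  C_11 = (0.70)(0.85) − (-0.05)(-0.30) = 0.5800
  C_12 = −[(-0.40)(0.85) − (-0.05)(-0.25)] = 0.3525
  C_13 = (-0.40)(-0.30) − (0.70)(-0.25) = 0.2950
  C_21 = −[(-0.10)(0.85) − (-0.10)(-0.30)] = 0.1150
  C_22 = (0.75)(0.85) − (-0.10)(-0.25) = 0.6125
  C_23 = −[(0.75)(-0.30) − (-0.10)(-0.25)] = 0.2500
  C_31 = (-0.10)(-0.05) − (-0.10)(0.70) = 0.0750
  C_32 = −[(0.75)(-0.05) − (-0.10)(-0.40)] = 0.0775
  C_33 = (0.75)(0.70) − (-0.10)(-0.40) = 0.4850
det(I−A) = Σ_j (I−A)_1j·C_1j = (0.75)(0.5800) + (-0.10)(0.3525) + (-0.10)(0.2950) = 0.37025
adj(I−A) = Cᵀ =
  [ 0.5800   0.1150   0.0750]
  [ 0.3525   0.6125   0.0775]
  [ 0.2950   0.2500   0.4850]
(I − A)⁻¹ = adj(I−A) / det(I−A) ≈
  [   1.5665     0.3106     0.2026]
  [   0.9521     1.6543     0.2093]
  [   0.7968     0.6752     1.3099]
Δx = (I − A)⁻¹ Δd with Δd having +150 in the Sector 2 component and 0 elsewhere.
So Δx_3 = L_32 · (+150), where L_32 = adj(I−A)_32 / det(I−A) = 0.2500 / 0.37025.
Δx_3 = 0.2500 × (+150) / 0.37025 = 37.50 / 0.37025 ≈ 101.28.

Δx_3 = 101.28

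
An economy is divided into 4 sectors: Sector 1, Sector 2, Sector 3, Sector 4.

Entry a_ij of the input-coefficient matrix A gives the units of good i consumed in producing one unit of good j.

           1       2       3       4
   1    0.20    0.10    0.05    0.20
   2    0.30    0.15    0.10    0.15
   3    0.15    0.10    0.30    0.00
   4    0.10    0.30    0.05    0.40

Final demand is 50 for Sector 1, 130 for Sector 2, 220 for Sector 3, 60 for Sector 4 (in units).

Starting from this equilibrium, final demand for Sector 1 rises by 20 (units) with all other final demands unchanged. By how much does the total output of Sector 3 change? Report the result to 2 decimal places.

I − A =
  [   0.80    -0.10    -0.05    -0.20]
  [  -0.30     0.85    -0.10    -0.15]
  [  -0.15    -0.10     0.70     0.00]
  [  -0.10    -0.30    -0.05     0.60]
Compute the cofactors C_ij = (−1)^(i+j)·(3×3 minor ij) of I−A; the adjugate is their transpose:
adj(I−A) = Cᵀ =
  [ 0.318750   0.088000   0.044500   0.128250]
  [ 0.146625   0.316000   0.064750   0.127875]
  [ 0.089250   0.064000   0.317500   0.045750]
  [ 0.133875   0.178000   0.066250   0.437625]
det(I−A) = Σ_j (I−A)_1j·C_1j = (0.80)(0.318750) + (-0.10)(0.146625) + (-0.05)(0.089250) + (-0.20)(0.133875) = 0.2091
(I − A)⁻¹ = adj(I−A) / det(I−A) ≈
  [   1.5244     0.4209     0.2128     0.6133]
  [   0.7012     1.5112     0.3097     0.6115]
  [   0.4268     0.3061     1.5184     0.2188]
  [   0.6402     0.8513     0.3168     2.0929]
Δx = (I − A)⁻¹ Δd with Δd having +20 in the Sector 1 component and 0 elsewhere.
So Δx_3 = L_31 · (+20), where L_31 = adj(I−A)_31 / det(I−A) = 0.089250 / 0.2091.
Δx_3 = 0.089250 × (+20) / 0.2091 = 1.785 / 0.2091 ≈ 8.54.

Δx_3 = 8.54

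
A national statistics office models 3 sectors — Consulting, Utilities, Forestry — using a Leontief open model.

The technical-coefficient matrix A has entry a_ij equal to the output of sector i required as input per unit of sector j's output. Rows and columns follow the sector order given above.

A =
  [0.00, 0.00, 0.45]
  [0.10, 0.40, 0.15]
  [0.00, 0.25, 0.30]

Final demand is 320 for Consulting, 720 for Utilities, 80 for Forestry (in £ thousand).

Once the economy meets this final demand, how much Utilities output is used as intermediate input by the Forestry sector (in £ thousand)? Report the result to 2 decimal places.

z_23 = 95.35

I − A =
  [   1.00     0.00    -0.45]
  [  -0.10     0.60    -0.15]
  [   0.00    -0.25     0.70]
Cofactors of I−A, C_ij = (−1)^(i+j)·(minor ij) (rows/columns in the sector order above):
  C_11 = (0.60)(0.70) − (-0.15)(-0.25) = 0.3825
  C_12 = −[(-0.10)(0.70) − (-0.15)(0.00)] = 0.0700
  C_13 = (-0.10)(-0.25) − (0.60)(0.00) = 0.0250
  C_21 = −[(0.00)(0.70) − (-0.45)(-0.25)] = 0.1125
  C_22 = (1.00)(0.70) − (-0.45)(0.00) = 0.7000
  C_23 = −[(1.00)(-0.25) − (0.00)(0.00)] = 0.2500
  C_31 = (0.00)(-0.15) − (-0.45)(0.60) = 0.2700
  C_32 = −[(1.00)(-0.15) − (-0.45)(-0.10)] = 0.1950
  C_33 = (1.00)(0.60) − (0.00)(-0.10) = 0.6000
det(I−A) = Σ_j (I−A)_1j·C_1j = (1.00)(0.3825) + (0.00)(0.0700) + (-0.45)(0.0250) = 0.37125
adj(I−A) = Cᵀ =
  [ 0.3825   0.1125   0.2700]
  [ 0.0700   0.7000   0.1950]
  [ 0.0250   0.2500   0.6000]
(I − A)⁻¹ = adj(I−A) / det(I−A) ≈
  [   1.0303     0.3030     0.7273]
  [   0.1886     1.8855     0.5253]
  [   0.0673     0.6734     1.6162]
First solve x = (I − A)⁻¹ d = adj(I−A)·d / det(I−A); in particular x_3 = (0.0250·320 + 0.2500·720 + 0.6000·80) / 0.37125 = 236.00 / 0.37125 ≈ 635.6902.
Intermediate flow from 2 to 3: z_23 = a_23 · x_3 = 0.15 × 236.00 / 0.37125 = 35.40 / 0.37125 ≈ 95.35.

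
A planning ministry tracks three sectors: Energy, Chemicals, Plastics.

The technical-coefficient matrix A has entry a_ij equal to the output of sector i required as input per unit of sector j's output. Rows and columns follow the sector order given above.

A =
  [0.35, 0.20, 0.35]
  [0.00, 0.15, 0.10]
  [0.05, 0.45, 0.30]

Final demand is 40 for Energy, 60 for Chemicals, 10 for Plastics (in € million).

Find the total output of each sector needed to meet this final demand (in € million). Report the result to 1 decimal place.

x_E = 125.9, x_C = 79.3, x_P = 74.3

I − A =
  [   0.65    -0.20    -0.35]
  [   0.00     0.85    -0.10]
  [  -0.05    -0.45     0.70]
Cofactors of I−A, C_ij = (−1)^(i+j)·(minor ij) (rows/columns in the sector order above):
  C_11 = (0.85)(0.70) − (-0.10)(-0.45) = 0.5500
  C_12 = −[(0.00)(0.70) − (-0.10)(-0.05)] = 0.0050
  C_13 = (0.00)(-0.45) − (0.85)(-0.05) = 0.0425
  C_21 = −[(-0.20)(0.70) − (-0.35)(-0.45)] = 0.2975
  C_22 = (0.65)(0.70) − (-0.35)(-0.05) = 0.4375
  C_23 = −[(0.65)(-0.45) − (-0.20)(-0.05)] = 0.3025
  C_31 = (-0.20)(-0.10) − (-0.35)(0.85) = 0.3175
  C_32 = −[(0.65)(-0.10) − (-0.35)(0.00)] = 0.0650
  C_33 = (0.65)(0.85) − (-0.20)(0.00) = 0.5525
det(I−A) = Σ_j (I−A)_1j·C_1j = (0.65)(0.5500) + (-0.20)(0.0050) + (-0.35)(0.0425) = 0.341625
adj(I−A) = Cᵀ =
  [ 0.5500   0.2975   0.3175]
  [ 0.0050   0.4375   0.0650]
  [ 0.0425   0.3025   0.5525]
(I − A)⁻¹ = adj(I−A) / det(I−A) ≈
  [   1.6100     0.8708     0.9294]
  [   0.0146     1.2806     0.1903]
  [   0.1244     0.8855     1.6173]
x = (I − A)⁻¹ d = adj(I−A)·d / det(I−A), with det(I−A) = 0.341625:
  x_E = (0.5500·40 + 0.2975·60 + 0.3175·10) / 0.341625 = 43.025 / 0.341625 ≈ 125.9
  x_C = (0.0050·40 + 0.4375·60 + 0.0650·10) / 0.341625 = 27.10 / 0.341625 ≈ 79.3
  x_P = (0.0425·40 + 0.3025·60 + 0.5525·10) / 0.341625 = 25.375 / 0.341625 ≈ 74.3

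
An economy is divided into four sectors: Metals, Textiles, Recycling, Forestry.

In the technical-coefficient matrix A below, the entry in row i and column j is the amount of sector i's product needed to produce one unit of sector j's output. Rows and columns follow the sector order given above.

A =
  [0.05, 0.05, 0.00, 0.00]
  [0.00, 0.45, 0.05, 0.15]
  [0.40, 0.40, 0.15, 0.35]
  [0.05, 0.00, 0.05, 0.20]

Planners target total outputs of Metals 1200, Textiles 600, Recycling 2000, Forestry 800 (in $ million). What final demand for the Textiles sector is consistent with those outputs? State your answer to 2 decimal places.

I − A =
  [   0.95    -0.05     0.00     0.00]
  [   0.00     0.55    -0.05    -0.15]
  [  -0.40    -0.40     0.85    -0.35]
  [  -0.05     0.00    -0.05     0.80]
d = (I − A) x:
  d_M = (+0.95)·1200 + (-0.05)·600 + (+0.00)·2000 + (+0.00)·800 = 1110.00
  d_T = (+0.00)·1200 + (+0.55)·600 + (-0.05)·2000 + (-0.15)·800 = 110.00
  d_R = (-0.40)·1200 + (-0.40)·600 + (+0.85)·2000 + (-0.35)·800 = 700.00
  d_F = (-0.05)·1200 + (+0.00)·600 + (-0.05)·2000 + (+0.80)·800 = 480.00

d_T = 110.00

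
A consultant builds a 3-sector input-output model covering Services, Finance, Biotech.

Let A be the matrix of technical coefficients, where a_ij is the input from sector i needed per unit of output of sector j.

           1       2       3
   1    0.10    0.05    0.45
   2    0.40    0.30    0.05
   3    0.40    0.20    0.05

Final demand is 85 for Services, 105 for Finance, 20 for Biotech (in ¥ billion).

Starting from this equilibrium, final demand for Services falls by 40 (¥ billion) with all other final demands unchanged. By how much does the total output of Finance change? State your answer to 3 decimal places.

Δx_2 = -39.264

I − A =
  [   0.90    -0.05    -0.45]
  [  -0.40     0.70    -0.05]
  [  -0.40    -0.20     0.95]
Cofactors of I−A, C_ij = (−1)^(i+j)·(minor ij) (rows/columns in the sector order above):
  C_11 = (0.70)(0.95) − (-0.05)(-0.20) = 0.6550
  C_12 = −[(-0.40)(0.95) − (-0.05)(-0.40)] = 0.4000
  C_13 = (-0.40)(-0.20) − (0.70)(-0.40) = 0.3600
  C_21 = −[(-0.05)(0.95) − (-0.45)(-0.20)] = 0.1375
  C_22 = (0.90)(0.95) − (-0.45)(-0.40) = 0.6750
  C_23 = −[(0.90)(-0.20) − (-0.05)(-0.40)] = 0.2000
  C_31 = (-0.05)(-0.05) − (-0.45)(0.70) = 0.3175
  C_32 = −[(0.90)(-0.05) − (-0.45)(-0.40)] = 0.2250
  C_33 = (0.90)(0.70) − (-0.05)(-0.40) = 0.6100
det(I−A) = Σ_j (I−A)_1j·C_1j = (0.90)(0.6550) + (-0.05)(0.4000) + (-0.45)(0.3600) = 0.4075
adj(I−A) = Cᵀ =
  [ 0.6550   0.1375   0.3175]
  [ 0.4000   0.6750   0.2250]
  [ 0.3600   0.2000   0.6100]
(I − A)⁻¹ = adj(I−A) / det(I−A) ≈
  [   1.6074     0.3374     0.7791]
  [   0.9816     1.6564     0.5521]
  [   0.8834     0.4908     1.4969]
Δx = (I − A)⁻¹ Δd with Δd having -40 in the Services component and 0 elsewhere.
So Δx_2 = L_21 · (-40), where L_21 = adj(I−A)_21 / det(I−A) = 0.4000 / 0.4075.
Δx_2 = 0.4000 × (-40) / 0.4075 = -16.00 / 0.4075 ≈ -39.264.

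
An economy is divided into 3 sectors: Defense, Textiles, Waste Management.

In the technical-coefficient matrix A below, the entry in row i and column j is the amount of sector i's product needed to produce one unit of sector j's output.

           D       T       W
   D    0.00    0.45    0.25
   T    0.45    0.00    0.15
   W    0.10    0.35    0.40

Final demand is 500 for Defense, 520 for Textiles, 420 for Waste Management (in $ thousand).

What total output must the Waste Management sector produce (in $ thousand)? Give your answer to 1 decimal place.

x_W = 1885.5

I − A =
  [   1.00    -0.45    -0.25]
  [  -0.45     1.00    -0.15]
  [  -0.10    -0.35     0.60]
Cofactors of I−A, C_ij = (−1)^(i+j)·(minor ij) (rows/columns in the sector order above):
  C_11 = (1.00)(0.60) − (-0.15)(-0.35) = 0.5475
  C_12 = −[(-0.45)(0.60) − (-0.15)(-0.10)] = 0.2850
  C_13 = (-0.45)(-0.35) − (1.00)(-0.10) = 0.2575
  C_21 = −[(-0.45)(0.60) − (-0.25)(-0.35)] = 0.3575
  C_22 = (1.00)(0.60) − (-0.25)(-0.10) = 0.5750
  C_23 = −[(1.00)(-0.35) − (-0.45)(-0.10)] = 0.3950
  C_31 = (-0.45)(-0.15) − (-0.25)(1.00) = 0.3175
  C_32 = −[(1.00)(-0.15) − (-0.25)(-0.45)] = 0.2625
  C_33 = (1.00)(1.00) − (-0.45)(-0.45) = 0.7975
det(I−A) = Σ_j (I−A)_1j·C_1j = (1.00)(0.5475) + (-0.45)(0.2850) + (-0.25)(0.2575) = 0.354875
adj(I−A) = Cᵀ =
  [ 0.5475   0.3575   0.3175]
  [ 0.2850   0.5750   0.2625]
  [ 0.2575   0.3950   0.7975]
(I − A)⁻¹ = adj(I−A) / det(I−A) ≈
  [   1.5428     1.0074     0.8947]
  [   0.8031     1.6203     0.7397]
  [   0.7256     1.1131     2.2473]
x = (I − A)⁻¹ d = adj(I−A)·d / det(I−A), with det(I−A) = 0.354875:
  x_D = (0.5475·500 + 0.3575·520 + 0.3175·420) / 0.354875 = 593.00 / 0.354875 ≈ 1671.0
  x_T = (0.2850·500 + 0.5750·520 + 0.2625·420) / 0.354875 = 551.75 / 0.354875 ≈ 1554.8
  x_W = (0.2575·500 + 0.3950·520 + 0.7975·420) / 0.354875 = 669.10 / 0.354875 ≈ 1885.5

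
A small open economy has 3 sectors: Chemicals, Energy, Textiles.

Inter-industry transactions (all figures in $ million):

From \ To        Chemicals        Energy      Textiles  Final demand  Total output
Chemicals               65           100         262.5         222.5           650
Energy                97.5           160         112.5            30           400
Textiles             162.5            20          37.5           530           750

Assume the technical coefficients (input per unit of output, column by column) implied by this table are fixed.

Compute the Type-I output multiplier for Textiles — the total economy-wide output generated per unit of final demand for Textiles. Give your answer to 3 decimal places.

m_T = 2.308

Technical coefficients a_ij = z_ij / X_j:
  a_CC = 65/650 = 0.10, a_EC = 97.5/650 = 0.15, a_TC = 162.5/650 = 0.25
  a_CE = 100/400 = 0.25, a_EE = 160/400 = 0.40, a_TE = 20/400 = 0.05
  a_CT = 262.5/750 = 0.35, a_ET = 112.5/750 = 0.15, a_TT = 37.5/750 = 0.05
I − A =
  [   0.90    -0.25    -0.35]
  [  -0.15     0.60    -0.15]
  [  -0.25    -0.05     0.95]
Cofactors of I−A, C_ij = (−1)^(i+j)·(minor ij) (rows/columns in the sector order above):
  C_11 = (0.60)(0.95) − (-0.15)(-0.05) = 0.5625
  C_12 = −[(-0.15)(0.95) − (-0.15)(-0.25)] = 0.1800
  C_13 = (-0.15)(-0.05) − (0.60)(-0.25) = 0.1575
  C_21 = −[(-0.25)(0.95) − (-0.35)(-0.05)] = 0.2550
  C_22 = (0.90)(0.95) − (-0.35)(-0.25) = 0.7675
  C_23 = −[(0.90)(-0.05) − (-0.25)(-0.25)] = 0.1075
  C_31 = (-0.25)(-0.15) − (-0.35)(0.60) = 0.2475
  C_32 = −[(0.90)(-0.15) − (-0.35)(-0.15)] = 0.1875
  C_33 = (0.90)(0.60) − (-0.25)(-0.15) = 0.5025
det(I−A) = Σ_j (I−A)_1j·C_1j = (0.90)(0.5625) + (-0.25)(0.1800) + (-0.35)(0.1575) = 0.406125
adj(I−A) = Cᵀ =
  [ 0.5625   0.2550   0.2475]
  [ 0.1800   0.7675   0.1875]
  [ 0.1575   0.1075   0.5025]
(I − A)⁻¹ = adj(I−A) / det(I−A) ≈
  [   1.3850     0.6279     0.6094]
  [   0.4432     1.8898     0.4617]
  [   0.3878     0.2647     1.2373]
The output multiplier for sector j is the column-j sum of the Leontief inverse (I − A)⁻¹ = adj(I−A) / det(I−A).
Column T of adj(I−A): (0.2475, 0.1875, 0.5025); det(I−A) = 0.406125.
m_T = (0.2475 + 0.1875 + 0.5025) / 0.406125 = 0.9375 / 0.406125 ≈ 2.308.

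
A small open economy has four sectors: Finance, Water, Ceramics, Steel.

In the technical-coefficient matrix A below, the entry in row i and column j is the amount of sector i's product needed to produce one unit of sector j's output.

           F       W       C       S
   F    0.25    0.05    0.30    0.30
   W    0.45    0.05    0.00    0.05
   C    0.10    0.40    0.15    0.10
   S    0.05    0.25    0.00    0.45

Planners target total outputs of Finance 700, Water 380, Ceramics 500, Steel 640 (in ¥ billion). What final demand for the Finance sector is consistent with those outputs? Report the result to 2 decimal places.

I − A =
  [   0.75    -0.05    -0.30    -0.30]
  [  -0.45     0.95     0.00    -0.05]
  [  -0.10    -0.40     0.85    -0.10]
  [  -0.05    -0.25     0.00     0.55]
d = (I − A) x:
  d_F = (+0.75)·700 + (-0.05)·380 + (-0.30)·500 + (-0.30)·640 = 164.00
  d_W = (-0.45)·700 + (+0.95)·380 + (+0.00)·500 + (-0.05)·640 = 14.00
  d_C = (-0.10)·700 + (-0.40)·380 + (+0.85)·500 + (-0.10)·640 = 139.00
  d_S = (-0.05)·700 + (-0.25)·380 + (+0.00)·500 + (+0.55)·640 = 222.00

d_F = 164.00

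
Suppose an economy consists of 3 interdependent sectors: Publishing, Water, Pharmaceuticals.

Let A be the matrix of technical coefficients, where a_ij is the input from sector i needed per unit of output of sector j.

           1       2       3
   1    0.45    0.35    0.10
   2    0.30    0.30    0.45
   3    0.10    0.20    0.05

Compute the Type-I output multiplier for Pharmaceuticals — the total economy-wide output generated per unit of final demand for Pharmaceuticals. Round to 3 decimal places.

I − A =
  [   0.55    -0.35    -0.10]
  [  -0.30     0.70    -0.45]
  [  -0.10    -0.20     0.95]
Cofactors of I−A, C_ij = (−1)^(i+j)·(minor ij) (rows/columns in the sector order above):
  C_11 = (0.70)(0.95) − (-0.45)(-0.20) = 0.5750
  C_12 = −[(-0.30)(0.95) − (-0.45)(-0.10)] = 0.3300
  C_13 = (-0.30)(-0.20) − (0.70)(-0.10) = 0.1300
  C_21 = −[(-0.35)(0.95) − (-0.10)(-0.20)] = 0.3525
  C_22 = (0.55)(0.95) − (-0.10)(-0.10) = 0.5125
  C_23 = −[(0.55)(-0.20) − (-0.35)(-0.10)] = 0.1450
  C_31 = (-0.35)(-0.45) − (-0.10)(0.70) = 0.2275
  C_32 = −[(0.55)(-0.45) − (-0.10)(-0.30)] = 0.2775
  C_33 = (0.55)(0.70) − (-0.35)(-0.30) = 0.2800
det(I−A) = Σ_j (I−A)_1j·C_1j = (0.55)(0.5750) + (-0.35)(0.3300) + (-0.10)(0.1300) = 0.18775
adj(I−A) = Cᵀ =
  [ 0.5750   0.3525   0.2275]
  [ 0.3300   0.5125   0.2775]
  [ 0.1300   0.1450   0.2800]
(I − A)⁻¹ = adj(I−A) / det(I−A) ≈
  [   3.0626     1.8775     1.2117]
  [   1.7577     2.7297     1.4780]
  [   0.6924     0.7723     1.4913]
The output multiplier for sector j is the column-j sum of the Leontief inverse (I − A)⁻¹ = adj(I−A) / det(I−A).
Column 3 of adj(I−A): (0.2275, 0.2775, 0.2800); det(I−A) = 0.18775.
m_3 = (0.2275 + 0.2775 + 0.2800) / 0.18775 = 0.785 / 0.18775 ≈ 4.181.

m_3 = 4.181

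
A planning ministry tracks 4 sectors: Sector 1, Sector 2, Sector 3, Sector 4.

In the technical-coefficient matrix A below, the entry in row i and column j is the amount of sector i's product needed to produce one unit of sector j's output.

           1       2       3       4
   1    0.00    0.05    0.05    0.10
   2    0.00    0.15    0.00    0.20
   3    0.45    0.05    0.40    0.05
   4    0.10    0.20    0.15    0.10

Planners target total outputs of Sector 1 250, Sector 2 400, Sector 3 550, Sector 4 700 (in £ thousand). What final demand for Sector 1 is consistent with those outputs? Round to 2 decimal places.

d_1 = 132.50

I − A =
  [   1.00    -0.05    -0.05    -0.10]
  [   0.00     0.85     0.00    -0.20]
  [  -0.45    -0.05     0.60    -0.05]
  [  -0.10    -0.20    -0.15     0.90]
d = (I − A) x:
  d_1 = (+1.00)·250 + (-0.05)·400 + (-0.05)·550 + (-0.10)·700 = 132.50
  d_2 = (+0.00)·250 + (+0.85)·400 + (+0.00)·550 + (-0.20)·700 = 200.00
  d_3 = (-0.45)·250 + (-0.05)·400 + (+0.60)·550 + (-0.05)·700 = 162.50
  d_4 = (-0.10)·250 + (-0.20)·400 + (-0.15)·550 + (+0.90)·700 = 442.50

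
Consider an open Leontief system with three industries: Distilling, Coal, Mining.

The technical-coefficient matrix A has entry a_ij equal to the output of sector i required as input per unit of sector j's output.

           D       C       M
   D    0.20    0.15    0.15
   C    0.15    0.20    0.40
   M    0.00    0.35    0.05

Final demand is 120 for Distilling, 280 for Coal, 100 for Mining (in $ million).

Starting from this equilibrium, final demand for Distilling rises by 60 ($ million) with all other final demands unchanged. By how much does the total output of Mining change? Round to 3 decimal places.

I − A =
  [   0.80    -0.15    -0.15]
  [  -0.15     0.80    -0.40]
  [   0.00    -0.35     0.95]
Cofactors of I−A, C_ij = (−1)^(i+j)·(minor ij) (rows/columns in the sector order above):
  C_11 = (0.80)(0.95) − (-0.40)(-0.35) = 0.6200
  C_12 = −[(-0.15)(0.95) − (-0.40)(0.00)] = 0.1425
  C_13 = (-0.15)(-0.35) − (0.80)(0.00) = 0.0525
  C_21 = −[(-0.15)(0.95) − (-0.15)(-0.35)] = 0.1950
  C_22 = (0.80)(0.95) − (-0.15)(0.00) = 0.7600
  C_23 = −[(0.80)(-0.35) − (-0.15)(0.00)] = 0.2800
  C_31 = (-0.15)(-0.40) − (-0.15)(0.80) = 0.1800
  C_32 = −[(0.80)(-0.40) − (-0.15)(-0.15)] = 0.3425
  C_33 = (0.80)(0.80) − (-0.15)(-0.15) = 0.6175
det(I−A) = Σ_j (I−A)_1j·C_1j = (0.80)(0.6200) + (-0.15)(0.1425) + (-0.15)(0.0525) = 0.46675
adj(I−A) = Cᵀ =
  [ 0.6200   0.1950   0.1800]
  [ 0.1425   0.7600   0.3425]
  [ 0.0525   0.2800   0.6175]
(I − A)⁻¹ = adj(I−A) / det(I−A) ≈
  [   1.3283     0.4178     0.3856]
  [   0.3053     1.6283     0.7338]
  [   0.1125     0.5999     1.3230]
Δx = (I − A)⁻¹ Δd with Δd having +60 in the Distilling component and 0 elsewhere.
So Δx_M = L_MD · (+60), where L_MD = adj(I−A)_MD / det(I−A) = 0.0525 / 0.46675.
Δx_M = 0.0525 × (+60) / 0.46675 = 3.15 / 0.46675 ≈ 6.749.

Δx_M = 6.749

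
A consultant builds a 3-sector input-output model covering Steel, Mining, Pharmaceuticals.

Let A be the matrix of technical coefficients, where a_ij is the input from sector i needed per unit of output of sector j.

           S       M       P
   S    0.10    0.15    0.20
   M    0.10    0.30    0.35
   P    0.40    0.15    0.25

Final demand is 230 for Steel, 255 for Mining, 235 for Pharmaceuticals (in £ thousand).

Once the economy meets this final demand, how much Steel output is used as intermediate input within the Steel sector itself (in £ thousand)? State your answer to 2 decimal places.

z_SS = 56.96

I − A =
  [   0.90    -0.15    -0.20]
  [  -0.10     0.70    -0.35]
  [  -0.40    -0.15     0.75]
Cofactors of I−A, C_ij = (−1)^(i+j)·(minor ij) (rows/columns in the sector order above):
  C_11 = (0.70)(0.75) − (-0.35)(-0.15) = 0.4725
  C_12 = −[(-0.10)(0.75) − (-0.35)(-0.40)] = 0.2150
  C_13 = (-0.10)(-0.15) − (0.70)(-0.40) = 0.2950
  C_21 = −[(-0.15)(0.75) − (-0.20)(-0.15)] = 0.1425
  C_22 = (0.90)(0.75) − (-0.20)(-0.40) = 0.5950
  C_23 = −[(0.90)(-0.15) − (-0.15)(-0.40)] = 0.1950
  C_31 = (-0.15)(-0.35) − (-0.20)(0.70) = 0.1925
  C_32 = −[(0.90)(-0.35) − (-0.20)(-0.10)] = 0.3350
  C_33 = (0.90)(0.70) − (-0.15)(-0.10) = 0.6150
det(I−A) = Σ_j (I−A)_1j·C_1j = (0.90)(0.4725) + (-0.15)(0.2150) + (-0.20)(0.2950) = 0.3340
adj(I−A) = Cᵀ =
  [ 0.4725   0.1425   0.1925]
  [ 0.2150   0.5950   0.3350]
  [ 0.2950   0.1950   0.6150]
(I − A)⁻¹ = adj(I−A) / det(I−A) ≈
  [   1.4147     0.4266     0.5763]
  [   0.6437     1.7814     1.0030]
  [   0.8832     0.5838     1.8413]
First solve x = (I − A)⁻¹ d = adj(I−A)·d / det(I−A); in particular x_S = (0.4725·230 + 0.1425·255 + 0.1925·235) / 0.3340 = 190.25 / 0.3340 ≈ 569.6108.
Intermediate flow from S to S: z_SS = a_SS · x_S = 0.10 × 190.25 / 0.3340 = 19.025 / 0.3340 ≈ 56.96.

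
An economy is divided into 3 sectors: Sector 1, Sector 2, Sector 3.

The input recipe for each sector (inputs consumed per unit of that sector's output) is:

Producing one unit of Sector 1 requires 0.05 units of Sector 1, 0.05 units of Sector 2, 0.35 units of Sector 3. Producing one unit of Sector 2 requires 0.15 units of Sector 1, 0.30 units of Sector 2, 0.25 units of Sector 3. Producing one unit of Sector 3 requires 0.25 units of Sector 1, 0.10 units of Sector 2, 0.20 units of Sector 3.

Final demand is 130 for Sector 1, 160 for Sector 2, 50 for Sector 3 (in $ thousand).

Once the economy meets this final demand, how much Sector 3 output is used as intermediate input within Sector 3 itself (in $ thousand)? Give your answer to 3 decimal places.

I − A =
  [   0.95    -0.15    -0.25]
  [  -0.05     0.70    -0.10]
  [  -0.35    -0.25     0.80]
Cofactors of I−A, C_ij = (−1)^(i+j)·(minor ij) (rows/columns in the sector order above):
  C_11 = (0.70)(0.80) − (-0.10)(-0.25) = 0.5350
  C_12 = −[(-0.05)(0.80) − (-0.10)(-0.35)] = 0.0750
  C_13 = (-0.05)(-0.25) − (0.70)(-0.35) = 0.2575
  C_21 = −[(-0.15)(0.80) − (-0.25)(-0.25)] = 0.1825
  C_22 = (0.95)(0.80) − (-0.25)(-0.35) = 0.6725
  C_23 = −[(0.95)(-0.25) − (-0.15)(-0.35)] = 0.2900
  C_31 = (-0.15)(-0.10) − (-0.25)(0.70) = 0.1900
  C_32 = −[(0.95)(-0.10) − (-0.25)(-0.05)] = 0.1075
  C_33 = (0.95)(0.70) − (-0.15)(-0.05) = 0.6575
det(I−A) = Σ_j (I−A)_1j·C_1j = (0.95)(0.5350) + (-0.15)(0.0750) + (-0.25)(0.2575) = 0.432625
adj(I−A) = Cᵀ =
  [ 0.5350   0.1825   0.1900]
  [ 0.0750   0.6725   0.1075]
  [ 0.2575   0.2900   0.6575]
(I − A)⁻¹ = adj(I−A) / det(I−A) ≈
  [   1.2366     0.4218     0.4392]
  [   0.1734     1.5545     0.2485]
  [   0.5952     0.6703     1.5198]
First solve x = (I − A)⁻¹ d = adj(I−A)·d / det(I−A); in particular x_3 = (0.2575·130 + 0.2900·160 + 0.6575·50) / 0.432625 = 112.75 / 0.432625 ≈ 260.61832.
Intermediate flow from 3 to 3: z_33 = a_33 · x_3 = 0.20 × 112.75 / 0.432625 = 22.55 / 0.432625 ≈ 52.124.

z_33 = 52.124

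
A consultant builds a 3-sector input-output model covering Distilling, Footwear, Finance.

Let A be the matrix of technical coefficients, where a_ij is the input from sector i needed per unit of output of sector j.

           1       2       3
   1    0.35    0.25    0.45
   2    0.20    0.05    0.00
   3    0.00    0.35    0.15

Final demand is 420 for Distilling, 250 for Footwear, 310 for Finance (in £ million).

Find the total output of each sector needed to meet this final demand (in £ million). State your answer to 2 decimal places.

x_1 = 1251.29, x_2 = 526.59, x_3 = 581.54

I − A =
  [   0.65    -0.25    -0.45]
  [  -0.20     0.95     0.00]
  [   0.00    -0.35     0.85]
Cofactors of I−A, C_ij = (−1)^(i+j)·(minor ij) (rows/columns in the sector order above):
  C_11 = (0.95)(0.85) − (0.00)(-0.35) = 0.8075
  C_12 = −[(-0.20)(0.85) − (0.00)(0.00)] = 0.1700
  C_13 = (-0.20)(-0.35) − (0.95)(0.00) = 0.0700
  C_21 = −[(-0.25)(0.85) − (-0.45)(-0.35)] = 0.3700
  C_22 = (0.65)(0.85) − (-0.45)(0.00) = 0.5525
  C_23 = −[(0.65)(-0.35) − (-0.25)(0.00)] = 0.2275
  C_31 = (-0.25)(0.00) − (-0.45)(0.95) = 0.4275
  C_32 = −[(0.65)(0.00) − (-0.45)(-0.20)] = 0.0900
  C_33 = (0.65)(0.95) − (-0.25)(-0.20) = 0.5675
det(I−A) = Σ_j (I−A)_1j·C_1j = (0.65)(0.8075) + (-0.25)(0.1700) + (-0.45)(0.0700) = 0.450875
adj(I−A) = Cᵀ =
  [ 0.8075   0.3700   0.4275]
  [ 0.1700   0.5525   0.0900]
  [ 0.0700   0.2275   0.5675]
(I − A)⁻¹ = adj(I−A) / det(I−A) ≈
  [   1.7910     0.8206     0.9482]
  [   0.3770     1.2254     0.1996]
  [   0.1553     0.5046     1.2587]
x = (I − A)⁻¹ d = adj(I−A)·d / det(I−A), with det(I−A) = 0.450875:
  x_1 = (0.8075·420 + 0.3700·250 + 0.4275·310) / 0.450875 = 564.175 / 0.450875 ≈ 1251.29
  x_2 = (0.1700·420 + 0.5525·250 + 0.0900·310) / 0.450875 = 237.425 / 0.450875 ≈ 526.59
  x_3 = (0.0700·420 + 0.2275·250 + 0.5675·310) / 0.450875 = 262.20 / 0.450875 ≈ 581.54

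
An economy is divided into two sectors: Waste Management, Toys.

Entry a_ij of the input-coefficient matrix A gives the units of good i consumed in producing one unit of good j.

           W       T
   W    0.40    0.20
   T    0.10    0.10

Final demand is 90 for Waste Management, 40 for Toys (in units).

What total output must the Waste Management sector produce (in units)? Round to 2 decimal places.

I − A =
  [   0.60    -0.20]
  [  -0.10     0.90]
det(I−A) = (0.60)(0.90) − (-0.20)(-0.10) = 0.5200
adj(I−A) = [[0.90, 0.20], [0.10, 0.60]]
(I − A)⁻¹ = adj(I−A) / det(I−A) ≈
  [   1.7308     0.3846]
  [   0.1923     1.1538]
x = (I − A)⁻¹ d = adj(I−A)·d / det(I−A), with det(I−A) = 0.5200:
  x_W = (0.90·90 + 0.20·40) / 0.5200 = 89.00 / 0.5200 ≈ 171.15
  x_T = (0.10·90 + 0.60·40) / 0.5200 = 33.00 / 0.5200 ≈ 63.46

x_W = 171.15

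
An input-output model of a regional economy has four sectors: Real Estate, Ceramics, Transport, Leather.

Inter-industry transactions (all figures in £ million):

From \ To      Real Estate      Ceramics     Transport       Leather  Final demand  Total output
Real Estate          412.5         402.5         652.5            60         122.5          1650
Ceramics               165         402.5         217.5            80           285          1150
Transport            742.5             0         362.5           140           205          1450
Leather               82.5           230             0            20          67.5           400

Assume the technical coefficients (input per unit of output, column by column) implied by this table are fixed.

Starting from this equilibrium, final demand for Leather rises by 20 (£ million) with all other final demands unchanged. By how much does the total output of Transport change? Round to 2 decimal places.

Technical coefficients a_ij = z_ij / X_j:
  a_RR = 412.5/1650 = 0.25, a_CR = 165/1650 = 0.10, a_TR = 742.5/1650 = 0.45, a_LR = 82.5/1650 = 0.05
  a_RC = 402.5/1150 = 0.35, a_CC = 402.5/1150 = 0.35, a_TC = 0/1150 = 0.00, a_LC = 230/1150 = 0.20
  a_RT = 652.5/1450 = 0.45, a_CT = 217.5/1450 = 0.15, a_TT = 362.5/1450 = 0.25, a_LT = 0/1450 = 0.00
  a_RL = 60/400 = 0.15, a_CL = 80/400 = 0.20, a_TL = 140/400 = 0.35, a_LL = 20/400 = 0.05
I − A =
  [   0.75    -0.35    -0.45    -0.15]
  [  -0.10     0.65    -0.15    -0.20]
  [  -0.45     0.00     0.75    -0.35]
  [  -0.05    -0.20     0.00     0.95]
Compute the cofactors C_ij = (−1)^(i+j)·(3×3 minor ij) of I−A; the adjugate is their transpose:
adj(I−A) = Cᵀ =
  [ 0.422625   0.303375   0.314250   0.246375]
  [ 0.145500   0.328500   0.153000   0.148500]
  [ 0.278250   0.221750   0.388500   0.233750]
  [ 0.052875   0.085125   0.048750   0.184125]
det(I−A) = Σ_j (I−A)_1j·C_1j = (0.75)(0.422625) + (-0.35)(0.145500) + (-0.45)(0.278250) + (-0.15)(0.052875) = 0.1329
(I − A)⁻¹ = adj(I−A) / det(I−A) ≈
  [   3.1800     2.2827     2.3646     1.8538]
  [   1.0948     2.4718     1.1512     1.1174]
  [   2.0937     1.6685     2.9233     1.7588]
  [   0.3979     0.6405     0.3668     1.3854]
Δx = (I − A)⁻¹ Δd with Δd having +20 in the Leather component and 0 elsewhere.
So Δx_T = L_TL · (+20), where L_TL = adj(I−A)_TL / det(I−A) = 0.233750 / 0.1329.
Δx_T = 0.233750 × (+20) / 0.1329 = 4.675 / 0.1329 ≈ 35.18.

Δx_T = 35.18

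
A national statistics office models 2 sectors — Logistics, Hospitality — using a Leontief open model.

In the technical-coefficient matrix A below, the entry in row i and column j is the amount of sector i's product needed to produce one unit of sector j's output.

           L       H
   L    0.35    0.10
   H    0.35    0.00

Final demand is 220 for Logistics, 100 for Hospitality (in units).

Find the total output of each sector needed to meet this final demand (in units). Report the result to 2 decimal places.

I − A =
  [   0.65    -0.10]
  [  -0.35     1.00]
det(I−A) = (0.65)(1.00) − (-0.10)(-0.35) = 0.6150
adj(I−A) = [[1.00, 0.10], [0.35, 0.65]]
(I − A)⁻¹ = adj(I−A) / det(I−A) ≈
  [   1.6260     0.1626]
  [   0.5691     1.0569]
x = (I − A)⁻¹ d = adj(I−A)·d / det(I−A), with det(I−A) = 0.6150:
  x_L = (1.00·220 + 0.10·100) / 0.6150 = 230.00 / 0.6150 ≈ 373.98
  x_H = (0.35·220 + 0.65·100) / 0.6150 = 142.00 / 0.6150 ≈ 230.89

x_L = 373.98, x_H = 230.89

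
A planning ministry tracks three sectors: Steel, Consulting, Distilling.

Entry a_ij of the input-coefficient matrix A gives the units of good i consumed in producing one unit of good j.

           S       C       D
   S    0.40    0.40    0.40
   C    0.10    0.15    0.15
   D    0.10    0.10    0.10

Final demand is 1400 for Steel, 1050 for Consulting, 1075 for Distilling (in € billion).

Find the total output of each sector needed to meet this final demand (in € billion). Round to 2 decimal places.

I − A =
  [   0.60    -0.40    -0.40]
  [  -0.10     0.85    -0.15]
  [  -0.10    -0.10     0.90]
Cofactors of I−A, C_ij = (−1)^(i+j)·(minor ij) (rows/columns in the sector order above):
  C_11 = (0.85)(0.90) − (-0.15)(-0.10) = 0.7500
  C_12 = −[(-0.10)(0.90) − (-0.15)(-0.10)] = 0.1050
  C_13 = (-0.10)(-0.10) − (0.85)(-0.10) = 0.0950
  C_21 = −[(-0.40)(0.90) − (-0.40)(-0.10)] = 0.4000
  C_22 = (0.60)(0.90) − (-0.40)(-0.10) = 0.5000
  C_23 = −[(0.60)(-0.10) − (-0.40)(-0.10)] = 0.1000
  C_31 = (-0.40)(-0.15) − (-0.40)(0.85) = 0.4000
  C_32 = −[(0.60)(-0.15) − (-0.40)(-0.10)] = 0.1300
  C_33 = (0.60)(0.85) − (-0.40)(-0.10) = 0.4700
det(I−A) = Σ_j (I−A)_1j·C_1j = (0.60)(0.7500) + (-0.40)(0.1050) + (-0.40)(0.0950) = 0.3700
adj(I−A) = Cᵀ =
  [ 0.7500   0.4000   0.4000]
  [ 0.1050   0.5000   0.1300]
  [ 0.0950   0.1000   0.4700]
(I − A)⁻¹ = adj(I−A) / det(I−A) ≈
  [   2.0270     1.0811     1.0811]
  [   0.2838     1.3514     0.3514]
  [   0.2568     0.2703     1.2703]
x = (I − A)⁻¹ d = adj(I−A)·d / det(I−A), with det(I−A) = 0.3700:
  x_S = (0.7500·1400 + 0.4000·1050 + 0.4000·1075) / 0.3700 = 1900.00 / 0.3700 ≈ 5135.14
  x_C = (0.1050·1400 + 0.5000·1050 + 0.1300·1075) / 0.3700 = 811.75 / 0.3700 ≈ 2193.92
  x_D = (0.0950·1400 + 0.1000·1050 + 0.4700·1075) / 0.3700 = 743.25 / 0.3700 ≈ 2008.78

x_S = 5135.14, x_C = 2193.92, x_D = 2008.78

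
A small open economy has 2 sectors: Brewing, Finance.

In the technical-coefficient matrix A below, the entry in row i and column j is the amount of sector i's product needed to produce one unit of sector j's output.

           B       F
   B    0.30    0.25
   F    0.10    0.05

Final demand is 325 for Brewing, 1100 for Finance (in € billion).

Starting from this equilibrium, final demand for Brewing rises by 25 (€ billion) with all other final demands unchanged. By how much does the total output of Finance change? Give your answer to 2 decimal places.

Δx_F = 3.91

I − A =
  [   0.70    -0.25]
  [  -0.10     0.95]
det(I−A) = (0.70)(0.95) − (-0.25)(-0.10) = 0.6400
adj(I−A) = [[0.95, 0.25], [0.10, 0.70]]
(I − A)⁻¹ = adj(I−A) / det(I−A) ≈
  [   1.4844     0.3906]
  [   0.1563     1.0938]
Δx = (I − A)⁻¹ Δd with Δd having +25 in the Brewing component and 0 elsewhere.
So Δx_F = L_FB · (+25), where L_FB = adj(I−A)_FB / det(I−A) = 0.10 / 0.6400.
Δx_F = 0.10 × (+25) / 0.6400 = 2.50 / 0.6400 ≈ 3.91.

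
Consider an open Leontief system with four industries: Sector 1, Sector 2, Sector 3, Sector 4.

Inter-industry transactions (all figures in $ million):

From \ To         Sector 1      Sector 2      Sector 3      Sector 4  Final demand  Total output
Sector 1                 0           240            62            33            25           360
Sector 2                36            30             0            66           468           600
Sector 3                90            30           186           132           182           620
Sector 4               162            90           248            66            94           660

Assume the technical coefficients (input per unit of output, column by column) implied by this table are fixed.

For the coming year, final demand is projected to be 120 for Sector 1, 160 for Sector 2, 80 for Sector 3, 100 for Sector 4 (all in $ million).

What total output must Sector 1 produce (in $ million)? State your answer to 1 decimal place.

Technical coefficients a_ij = z_ij / X_j:
  a_11 = 0/360 = 0.00, a_21 = 36/360 = 0.10, a_31 = 90/360 = 0.25, a_41 = 162/360 = 0.45
  a_12 = 240/600 = 0.40, a_22 = 30/600 = 0.05, a_32 = 30/600 = 0.05, a_42 = 90/600 = 0.15
  a_13 = 62/620 = 0.10, a_23 = 0/620 = 0.00, a_33 = 186/620 = 0.30, a_43 = 248/620 = 0.40
  a_14 = 33/660 = 0.05, a_24 = 66/660 = 0.10, a_34 = 132/660 = 0.20, a_44 = 66/660 = 0.10
I − A =
  [   1.00    -0.40    -0.10    -0.05]
  [  -0.10     0.95     0.00    -0.10]
  [  -0.25    -0.05     0.70    -0.20]
  [  -0.45    -0.15    -0.40     0.90]
Compute the cofactors C_ij = (−1)^(i+j)·(3×3 minor ij) of I−A; the adjugate is their transpose:
adj(I−A) = Cᵀ =
  [ 0.510000   0.233750   0.119000   0.080750]
  [ 0.096500   0.497750   0.055500   0.073000]
  [ 0.305250   0.201750   0.763875   0.209125]
  [ 0.406750   0.289500   0.408250   0.612750]
det(I−A) = Σ_j (I−A)_1j·C_1j = (1.00)(0.510000) + (-0.40)(0.096500) + (-0.10)(0.305250) + (-0.05)(0.406750) = 0.4205375
(I − A)⁻¹ = adj(I−A) / det(I−A) ≈
  [   1.2127     0.5558     0.2830     0.1920]
  [   0.2295     1.1836     0.1320     0.1736]
  [   0.7259     0.4797     1.8164     0.4973]
  [   0.9672     0.6884     0.9708     1.4571]
x = (I − A)⁻¹ d = adj(I−A)·d / det(I−A), with det(I−A) = 0.4205375:
  x_1 = (0.510000·120 + 0.233750·160 + 0.119000·80 + 0.080750·100) / 0.4205375 = 116.195 / 0.4205375 ≈ 276.3
  x_2 = (0.096500·120 + 0.497750·160 + 0.055500·80 + 0.073000·100) / 0.4205375 = 102.96 / 0.4205375 ≈ 244.8
  x_3 = (0.305250·120 + 0.201750·160 + 0.763875·80 + 0.209125·100) / 0.4205375 = 150.9325 / 0.4205375 ≈ 358.9
  x_4 = (0.406750·120 + 0.289500·160 + 0.408250·80 + 0.612750·100) / 0.4205375 = 189.065 / 0.4205375 ≈ 449.6

x_1 = 276.3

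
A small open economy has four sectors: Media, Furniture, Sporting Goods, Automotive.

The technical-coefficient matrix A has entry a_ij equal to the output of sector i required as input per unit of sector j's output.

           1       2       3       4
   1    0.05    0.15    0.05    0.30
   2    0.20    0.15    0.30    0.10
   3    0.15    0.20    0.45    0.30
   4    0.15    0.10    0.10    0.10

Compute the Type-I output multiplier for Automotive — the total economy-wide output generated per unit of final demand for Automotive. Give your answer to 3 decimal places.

I − A =
  [   0.95    -0.15    -0.05    -0.30]
  [  -0.20     0.85    -0.30    -0.10]
  [  -0.15    -0.20     0.55    -0.30]
  [  -0.15    -0.10    -0.10     0.90]
Compute the cofactors C_ij = (−1)^(i+j)·(3×3 minor ij) of I−A; the adjugate is their transpose:
adj(I−A) = Cᵀ =
  [ 0.324750   0.102750   0.114250   0.157750]
  [ 0.156750   0.403500   0.268250   0.186500]
  [ 0.196500   0.222000   0.643750   0.304750]
  [ 0.093375   0.086625   0.120375   0.355500]
det(I−A) = Σ_j (I−A)_1j·C_1j = (0.95)(0.324750) + (-0.15)(0.156750) + (-0.05)(0.196500) + (-0.30)(0.093375) = 0.2471625
(I − A)⁻¹ = adj(I−A) / det(I−A) ≈
  [   1.3139     0.4157     0.4622     0.6382]
  [   0.6342     1.6325     1.0853     0.7546]
  [   0.7950     0.8982     2.6046     1.2330]
  [   0.3778     0.3505     0.4870     1.4383]
The output multiplier for sector j is the column-j sum of the Leontief inverse (I − A)⁻¹ = adj(I−A) / det(I−A).
Column 4 of adj(I−A): (0.157750, 0.186500, 0.304750, 0.355500); det(I−A) = 0.2471625.
m_4 = (0.157750 + 0.186500 + 0.304750 + 0.355500) / 0.2471625 = 1.0045 / 0.2471625 ≈ 4.064.

m_4 = 4.064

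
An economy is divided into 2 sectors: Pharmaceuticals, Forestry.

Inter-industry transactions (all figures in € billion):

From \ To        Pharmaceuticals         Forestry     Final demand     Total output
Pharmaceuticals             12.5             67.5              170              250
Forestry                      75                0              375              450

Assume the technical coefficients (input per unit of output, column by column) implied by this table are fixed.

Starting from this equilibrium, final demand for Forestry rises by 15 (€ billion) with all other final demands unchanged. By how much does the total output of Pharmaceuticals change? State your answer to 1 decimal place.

Δx_1 = 2.5

Technical coefficients a_ij = z_ij / X_j:
  a_11 = 12.5/250 = 0.05, a_21 = 75/250 = 0.30
  a_12 = 67.5/450 = 0.15, a_22 = 0/450 = 0.00
I − A =
  [   0.95    -0.15]
  [  -0.30     1.00]
det(I−A) = (0.95)(1.00) − (-0.15)(-0.30) = 0.9050
adj(I−A) = [[1.00, 0.15], [0.30, 0.95]]
(I − A)⁻¹ = adj(I−A) / det(I−A) ≈
  [   1.1050     0.1657]
  [   0.3315     1.0497]
Δx = (I − A)⁻¹ Δd with Δd having +15 in the Forestry component and 0 elsewhere.
So Δx_1 = L_12 · (+15), where L_12 = adj(I−A)_12 / det(I−A) = 0.15 / 0.9050.
Δx_1 = 0.15 × (+15) / 0.9050 = 2.25 / 0.9050 ≈ 2.5.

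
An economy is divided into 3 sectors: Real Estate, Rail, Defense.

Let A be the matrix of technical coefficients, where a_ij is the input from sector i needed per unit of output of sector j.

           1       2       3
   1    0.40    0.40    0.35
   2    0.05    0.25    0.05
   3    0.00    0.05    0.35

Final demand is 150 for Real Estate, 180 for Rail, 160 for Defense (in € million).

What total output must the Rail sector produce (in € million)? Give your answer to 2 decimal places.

x_2 = 298.33

I − A =
  [   0.60    -0.40    -0.35]
  [  -0.05     0.75    -0.05]
  [   0.00    -0.05     0.65]
Cofactors of I−A, C_ij = (−1)^(i+j)·(minor ij) (rows/columns in the sector order above):
  C_11 = (0.75)(0.65) − (-0.05)(-0.05) = 0.4850
  C_12 = −[(-0.05)(0.65) − (-0.05)(0.00)] = 0.0325
  C_13 = (-0.05)(-0.05) − (0.75)(0.00) = 0.0025
  C_21 = −[(-0.40)(0.65) − (-0.35)(-0.05)] = 0.2775
  C_22 = (0.60)(0.65) − (-0.35)(0.00) = 0.3900
  C_23 = −[(0.60)(-0.05) − (-0.40)(0.00)] = 0.0300
  C_31 = (-0.40)(-0.05) − (-0.35)(0.75) = 0.2825
  C_32 = −[(0.60)(-0.05) − (-0.35)(-0.05)] = 0.0475
  C_33 = (0.60)(0.75) − (-0.40)(-0.05) = 0.4300
det(I−A) = Σ_j (I−A)_1j·C_1j = (0.60)(0.4850) + (-0.40)(0.0325) + (-0.35)(0.0025) = 0.277125
adj(I−A) = Cᵀ =
  [ 0.4850   0.2775   0.2825]
  [ 0.0325   0.3900   0.0475]
  [ 0.0025   0.0300   0.4300]
(I − A)⁻¹ = adj(I−A) / det(I−A) ≈
  [   1.7501     1.0014     1.0194]
  [   0.1173     1.4073     0.1714]
  [   0.0090     0.1083     1.5516]
x = (I − A)⁻¹ d = adj(I−A)·d / det(I−A), with det(I−A) = 0.277125:
  x_1 = (0.4850·150 + 0.2775·180 + 0.2825·160) / 0.277125 = 167.90 / 0.277125 ≈ 605.86
  x_2 = (0.0325·150 + 0.3900·180 + 0.0475·160) / 0.277125 = 82.675 / 0.277125 ≈ 298.33
  x_3 = (0.0025·150 + 0.0300·180 + 0.4300·160) / 0.277125 = 74.575 / 0.277125 ≈ 269.10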